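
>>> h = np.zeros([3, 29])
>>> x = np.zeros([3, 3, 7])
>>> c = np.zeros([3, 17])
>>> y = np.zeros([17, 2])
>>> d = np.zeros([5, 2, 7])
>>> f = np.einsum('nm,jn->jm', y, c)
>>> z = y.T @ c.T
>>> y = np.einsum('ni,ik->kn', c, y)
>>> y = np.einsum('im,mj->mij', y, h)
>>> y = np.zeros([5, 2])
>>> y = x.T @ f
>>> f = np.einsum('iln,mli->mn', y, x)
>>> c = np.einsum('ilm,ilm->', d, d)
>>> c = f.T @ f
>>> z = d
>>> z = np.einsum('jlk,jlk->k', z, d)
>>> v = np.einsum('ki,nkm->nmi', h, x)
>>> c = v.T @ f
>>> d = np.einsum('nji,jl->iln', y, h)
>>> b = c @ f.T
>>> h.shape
(3, 29)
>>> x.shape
(3, 3, 7)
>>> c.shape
(29, 7, 2)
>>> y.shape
(7, 3, 2)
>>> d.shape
(2, 29, 7)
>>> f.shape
(3, 2)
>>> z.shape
(7,)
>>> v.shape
(3, 7, 29)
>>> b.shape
(29, 7, 3)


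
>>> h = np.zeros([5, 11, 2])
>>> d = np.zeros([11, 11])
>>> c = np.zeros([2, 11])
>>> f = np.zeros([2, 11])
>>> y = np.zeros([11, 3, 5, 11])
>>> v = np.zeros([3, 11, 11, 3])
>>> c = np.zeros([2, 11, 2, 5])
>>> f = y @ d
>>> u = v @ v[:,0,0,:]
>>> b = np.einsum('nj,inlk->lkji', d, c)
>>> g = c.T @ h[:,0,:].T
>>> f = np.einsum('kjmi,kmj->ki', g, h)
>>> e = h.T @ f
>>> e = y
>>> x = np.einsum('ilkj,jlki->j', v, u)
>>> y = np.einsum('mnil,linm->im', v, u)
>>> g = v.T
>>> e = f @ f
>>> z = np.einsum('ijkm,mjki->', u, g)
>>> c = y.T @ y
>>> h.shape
(5, 11, 2)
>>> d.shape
(11, 11)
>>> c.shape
(3, 3)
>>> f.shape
(5, 5)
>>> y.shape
(11, 3)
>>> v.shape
(3, 11, 11, 3)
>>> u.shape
(3, 11, 11, 3)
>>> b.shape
(2, 5, 11, 2)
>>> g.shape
(3, 11, 11, 3)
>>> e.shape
(5, 5)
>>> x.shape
(3,)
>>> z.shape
()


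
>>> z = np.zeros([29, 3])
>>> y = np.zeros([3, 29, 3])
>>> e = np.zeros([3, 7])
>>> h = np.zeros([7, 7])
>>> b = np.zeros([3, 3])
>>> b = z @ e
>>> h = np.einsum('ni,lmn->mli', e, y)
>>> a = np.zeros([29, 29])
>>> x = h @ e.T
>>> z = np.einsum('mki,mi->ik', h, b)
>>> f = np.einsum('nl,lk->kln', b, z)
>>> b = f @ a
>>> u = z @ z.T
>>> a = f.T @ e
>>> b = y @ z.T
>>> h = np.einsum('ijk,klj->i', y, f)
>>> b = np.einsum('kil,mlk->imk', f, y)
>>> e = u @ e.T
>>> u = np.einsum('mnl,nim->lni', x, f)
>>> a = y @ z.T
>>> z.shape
(7, 3)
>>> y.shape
(3, 29, 3)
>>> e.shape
(7, 3)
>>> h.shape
(3,)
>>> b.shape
(7, 3, 3)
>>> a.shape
(3, 29, 7)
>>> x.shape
(29, 3, 3)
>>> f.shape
(3, 7, 29)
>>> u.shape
(3, 3, 7)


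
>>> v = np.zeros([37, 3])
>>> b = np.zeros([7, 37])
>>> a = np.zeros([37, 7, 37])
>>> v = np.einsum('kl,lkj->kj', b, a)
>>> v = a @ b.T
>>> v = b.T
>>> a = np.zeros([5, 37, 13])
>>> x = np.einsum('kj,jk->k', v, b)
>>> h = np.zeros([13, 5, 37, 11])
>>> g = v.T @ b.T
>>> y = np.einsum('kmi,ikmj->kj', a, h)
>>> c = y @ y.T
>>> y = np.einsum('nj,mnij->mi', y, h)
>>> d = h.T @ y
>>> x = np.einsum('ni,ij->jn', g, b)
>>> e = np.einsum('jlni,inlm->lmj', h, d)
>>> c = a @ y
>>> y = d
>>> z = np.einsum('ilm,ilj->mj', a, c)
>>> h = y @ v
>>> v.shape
(37, 7)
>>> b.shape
(7, 37)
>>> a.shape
(5, 37, 13)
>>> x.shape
(37, 7)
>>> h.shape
(11, 37, 5, 7)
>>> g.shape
(7, 7)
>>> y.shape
(11, 37, 5, 37)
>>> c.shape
(5, 37, 37)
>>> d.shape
(11, 37, 5, 37)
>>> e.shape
(5, 37, 13)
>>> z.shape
(13, 37)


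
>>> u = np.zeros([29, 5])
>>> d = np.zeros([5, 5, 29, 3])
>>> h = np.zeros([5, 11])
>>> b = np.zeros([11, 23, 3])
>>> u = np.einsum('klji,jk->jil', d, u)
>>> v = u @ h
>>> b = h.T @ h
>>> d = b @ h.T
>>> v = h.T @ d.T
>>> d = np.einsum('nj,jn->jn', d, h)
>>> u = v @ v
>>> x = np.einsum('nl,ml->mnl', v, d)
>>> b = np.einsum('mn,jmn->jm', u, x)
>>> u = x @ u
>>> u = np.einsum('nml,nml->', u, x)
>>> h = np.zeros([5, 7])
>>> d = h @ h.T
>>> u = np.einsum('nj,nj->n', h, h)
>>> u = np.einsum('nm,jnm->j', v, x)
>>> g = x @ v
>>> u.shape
(5,)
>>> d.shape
(5, 5)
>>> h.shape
(5, 7)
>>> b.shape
(5, 11)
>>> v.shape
(11, 11)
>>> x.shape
(5, 11, 11)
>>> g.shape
(5, 11, 11)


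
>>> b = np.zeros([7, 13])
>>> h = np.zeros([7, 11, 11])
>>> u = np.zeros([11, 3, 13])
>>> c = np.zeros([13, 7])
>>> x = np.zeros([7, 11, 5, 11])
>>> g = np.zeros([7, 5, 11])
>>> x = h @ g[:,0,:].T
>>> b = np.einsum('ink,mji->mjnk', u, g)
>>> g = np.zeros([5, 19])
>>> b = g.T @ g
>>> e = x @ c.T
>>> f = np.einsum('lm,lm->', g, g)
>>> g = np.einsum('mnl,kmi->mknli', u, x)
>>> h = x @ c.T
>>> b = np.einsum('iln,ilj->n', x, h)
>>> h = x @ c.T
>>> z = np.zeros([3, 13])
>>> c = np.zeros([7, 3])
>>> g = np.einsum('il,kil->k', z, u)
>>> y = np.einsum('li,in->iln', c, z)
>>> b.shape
(7,)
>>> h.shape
(7, 11, 13)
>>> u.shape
(11, 3, 13)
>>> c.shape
(7, 3)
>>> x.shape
(7, 11, 7)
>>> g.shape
(11,)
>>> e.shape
(7, 11, 13)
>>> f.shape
()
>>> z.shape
(3, 13)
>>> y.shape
(3, 7, 13)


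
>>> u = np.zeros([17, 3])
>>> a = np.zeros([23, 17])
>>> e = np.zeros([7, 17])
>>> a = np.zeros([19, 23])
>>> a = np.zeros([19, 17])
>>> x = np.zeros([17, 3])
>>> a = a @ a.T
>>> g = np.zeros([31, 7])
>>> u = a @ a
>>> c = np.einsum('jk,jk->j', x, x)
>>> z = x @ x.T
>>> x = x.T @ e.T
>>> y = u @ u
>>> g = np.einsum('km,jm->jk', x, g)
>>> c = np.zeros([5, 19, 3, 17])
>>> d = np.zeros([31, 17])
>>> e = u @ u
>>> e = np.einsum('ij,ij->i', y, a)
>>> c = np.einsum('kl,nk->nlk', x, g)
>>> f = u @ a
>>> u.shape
(19, 19)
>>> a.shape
(19, 19)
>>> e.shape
(19,)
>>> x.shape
(3, 7)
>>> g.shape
(31, 3)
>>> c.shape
(31, 7, 3)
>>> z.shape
(17, 17)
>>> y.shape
(19, 19)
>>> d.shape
(31, 17)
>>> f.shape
(19, 19)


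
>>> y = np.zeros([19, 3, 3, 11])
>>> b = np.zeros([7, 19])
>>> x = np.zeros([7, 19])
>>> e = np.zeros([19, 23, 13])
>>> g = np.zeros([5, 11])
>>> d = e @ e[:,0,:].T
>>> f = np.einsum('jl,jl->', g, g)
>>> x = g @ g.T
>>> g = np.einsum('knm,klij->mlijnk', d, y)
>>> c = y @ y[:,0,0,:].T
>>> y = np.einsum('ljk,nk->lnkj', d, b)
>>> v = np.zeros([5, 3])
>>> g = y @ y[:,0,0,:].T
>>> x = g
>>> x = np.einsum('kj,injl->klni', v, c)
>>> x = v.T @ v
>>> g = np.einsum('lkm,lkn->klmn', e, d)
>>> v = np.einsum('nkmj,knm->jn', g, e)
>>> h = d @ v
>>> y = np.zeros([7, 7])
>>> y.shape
(7, 7)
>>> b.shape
(7, 19)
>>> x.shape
(3, 3)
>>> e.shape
(19, 23, 13)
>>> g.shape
(23, 19, 13, 19)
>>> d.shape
(19, 23, 19)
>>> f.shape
()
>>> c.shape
(19, 3, 3, 19)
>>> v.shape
(19, 23)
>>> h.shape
(19, 23, 23)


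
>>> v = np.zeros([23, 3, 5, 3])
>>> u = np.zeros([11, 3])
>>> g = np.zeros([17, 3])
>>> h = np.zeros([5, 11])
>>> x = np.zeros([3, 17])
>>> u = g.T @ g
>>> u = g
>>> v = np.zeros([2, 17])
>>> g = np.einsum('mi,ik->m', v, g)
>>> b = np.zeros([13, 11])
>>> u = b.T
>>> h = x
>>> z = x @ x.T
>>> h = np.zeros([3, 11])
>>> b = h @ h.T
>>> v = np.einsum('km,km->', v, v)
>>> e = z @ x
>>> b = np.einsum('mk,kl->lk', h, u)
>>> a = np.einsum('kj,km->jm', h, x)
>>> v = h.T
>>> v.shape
(11, 3)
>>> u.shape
(11, 13)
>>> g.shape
(2,)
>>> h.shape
(3, 11)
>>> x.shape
(3, 17)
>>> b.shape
(13, 11)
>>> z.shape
(3, 3)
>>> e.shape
(3, 17)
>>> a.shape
(11, 17)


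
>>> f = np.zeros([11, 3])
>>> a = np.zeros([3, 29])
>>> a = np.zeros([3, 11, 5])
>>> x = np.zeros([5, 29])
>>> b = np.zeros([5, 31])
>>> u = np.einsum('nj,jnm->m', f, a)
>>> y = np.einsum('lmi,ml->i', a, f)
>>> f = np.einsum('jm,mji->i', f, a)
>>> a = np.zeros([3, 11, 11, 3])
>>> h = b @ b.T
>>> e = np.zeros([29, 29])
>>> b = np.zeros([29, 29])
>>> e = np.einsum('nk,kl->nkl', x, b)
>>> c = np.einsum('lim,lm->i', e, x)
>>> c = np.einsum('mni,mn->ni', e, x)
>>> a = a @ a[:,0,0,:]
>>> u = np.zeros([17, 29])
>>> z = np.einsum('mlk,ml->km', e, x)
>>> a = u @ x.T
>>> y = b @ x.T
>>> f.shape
(5,)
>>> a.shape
(17, 5)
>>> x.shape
(5, 29)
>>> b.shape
(29, 29)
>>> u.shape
(17, 29)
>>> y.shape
(29, 5)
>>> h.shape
(5, 5)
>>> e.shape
(5, 29, 29)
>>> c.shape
(29, 29)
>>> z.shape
(29, 5)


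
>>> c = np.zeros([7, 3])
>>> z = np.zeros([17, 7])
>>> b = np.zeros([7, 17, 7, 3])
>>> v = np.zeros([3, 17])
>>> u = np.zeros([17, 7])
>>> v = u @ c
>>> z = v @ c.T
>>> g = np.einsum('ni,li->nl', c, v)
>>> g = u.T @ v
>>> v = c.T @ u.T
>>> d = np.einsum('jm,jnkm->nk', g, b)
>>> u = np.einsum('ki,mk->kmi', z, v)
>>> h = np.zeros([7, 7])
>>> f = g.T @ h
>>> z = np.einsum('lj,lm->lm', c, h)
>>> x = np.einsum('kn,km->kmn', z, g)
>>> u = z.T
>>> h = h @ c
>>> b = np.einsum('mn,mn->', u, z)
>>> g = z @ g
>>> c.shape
(7, 3)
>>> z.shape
(7, 7)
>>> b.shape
()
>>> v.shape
(3, 17)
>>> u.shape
(7, 7)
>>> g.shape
(7, 3)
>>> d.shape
(17, 7)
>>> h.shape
(7, 3)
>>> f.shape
(3, 7)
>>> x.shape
(7, 3, 7)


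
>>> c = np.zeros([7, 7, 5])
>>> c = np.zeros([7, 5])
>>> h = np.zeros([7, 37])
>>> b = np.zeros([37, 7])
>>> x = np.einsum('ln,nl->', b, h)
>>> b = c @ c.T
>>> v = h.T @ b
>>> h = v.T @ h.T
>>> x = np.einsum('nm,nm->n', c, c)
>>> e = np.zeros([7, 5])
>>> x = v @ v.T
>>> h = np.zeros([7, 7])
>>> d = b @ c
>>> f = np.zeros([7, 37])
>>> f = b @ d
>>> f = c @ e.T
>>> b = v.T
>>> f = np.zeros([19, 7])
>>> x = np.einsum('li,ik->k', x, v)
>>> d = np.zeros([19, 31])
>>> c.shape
(7, 5)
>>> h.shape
(7, 7)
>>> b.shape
(7, 37)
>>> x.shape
(7,)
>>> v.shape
(37, 7)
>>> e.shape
(7, 5)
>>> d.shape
(19, 31)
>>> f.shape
(19, 7)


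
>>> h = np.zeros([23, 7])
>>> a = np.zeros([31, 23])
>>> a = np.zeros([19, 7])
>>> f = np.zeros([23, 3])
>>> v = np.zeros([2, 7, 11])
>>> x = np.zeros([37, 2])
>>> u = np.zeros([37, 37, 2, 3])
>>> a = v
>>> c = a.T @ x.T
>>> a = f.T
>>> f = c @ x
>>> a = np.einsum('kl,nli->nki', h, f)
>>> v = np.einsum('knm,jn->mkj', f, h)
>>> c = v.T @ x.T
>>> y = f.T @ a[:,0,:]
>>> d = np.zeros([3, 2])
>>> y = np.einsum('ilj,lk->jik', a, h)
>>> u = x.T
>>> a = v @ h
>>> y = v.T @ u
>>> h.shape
(23, 7)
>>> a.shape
(2, 11, 7)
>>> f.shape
(11, 7, 2)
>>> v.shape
(2, 11, 23)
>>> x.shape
(37, 2)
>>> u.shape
(2, 37)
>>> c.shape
(23, 11, 37)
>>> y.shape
(23, 11, 37)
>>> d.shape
(3, 2)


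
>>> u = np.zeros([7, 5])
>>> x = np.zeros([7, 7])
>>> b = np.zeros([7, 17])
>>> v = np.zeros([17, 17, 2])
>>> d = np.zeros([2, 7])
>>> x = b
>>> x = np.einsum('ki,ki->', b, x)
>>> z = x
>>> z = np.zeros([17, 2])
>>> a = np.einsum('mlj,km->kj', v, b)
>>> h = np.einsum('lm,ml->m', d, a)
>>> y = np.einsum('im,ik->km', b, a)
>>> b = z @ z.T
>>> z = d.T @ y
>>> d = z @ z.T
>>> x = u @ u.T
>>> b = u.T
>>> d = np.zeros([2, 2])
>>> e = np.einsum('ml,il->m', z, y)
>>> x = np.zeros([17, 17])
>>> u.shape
(7, 5)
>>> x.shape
(17, 17)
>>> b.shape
(5, 7)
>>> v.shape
(17, 17, 2)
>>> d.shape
(2, 2)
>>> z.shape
(7, 17)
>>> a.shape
(7, 2)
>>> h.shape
(7,)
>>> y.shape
(2, 17)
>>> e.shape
(7,)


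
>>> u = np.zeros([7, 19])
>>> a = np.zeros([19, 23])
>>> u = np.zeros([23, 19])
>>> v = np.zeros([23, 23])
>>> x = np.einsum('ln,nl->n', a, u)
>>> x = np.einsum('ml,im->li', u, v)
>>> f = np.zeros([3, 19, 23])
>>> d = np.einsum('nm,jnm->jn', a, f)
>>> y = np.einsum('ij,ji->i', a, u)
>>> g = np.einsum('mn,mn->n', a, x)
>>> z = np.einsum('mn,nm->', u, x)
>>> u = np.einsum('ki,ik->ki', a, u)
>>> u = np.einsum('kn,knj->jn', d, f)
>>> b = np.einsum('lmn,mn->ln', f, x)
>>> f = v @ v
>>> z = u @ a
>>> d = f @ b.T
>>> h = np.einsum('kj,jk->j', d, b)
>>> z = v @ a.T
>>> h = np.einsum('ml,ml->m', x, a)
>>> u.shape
(23, 19)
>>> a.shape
(19, 23)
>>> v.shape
(23, 23)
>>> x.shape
(19, 23)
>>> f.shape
(23, 23)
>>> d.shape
(23, 3)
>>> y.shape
(19,)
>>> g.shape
(23,)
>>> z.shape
(23, 19)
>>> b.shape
(3, 23)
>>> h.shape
(19,)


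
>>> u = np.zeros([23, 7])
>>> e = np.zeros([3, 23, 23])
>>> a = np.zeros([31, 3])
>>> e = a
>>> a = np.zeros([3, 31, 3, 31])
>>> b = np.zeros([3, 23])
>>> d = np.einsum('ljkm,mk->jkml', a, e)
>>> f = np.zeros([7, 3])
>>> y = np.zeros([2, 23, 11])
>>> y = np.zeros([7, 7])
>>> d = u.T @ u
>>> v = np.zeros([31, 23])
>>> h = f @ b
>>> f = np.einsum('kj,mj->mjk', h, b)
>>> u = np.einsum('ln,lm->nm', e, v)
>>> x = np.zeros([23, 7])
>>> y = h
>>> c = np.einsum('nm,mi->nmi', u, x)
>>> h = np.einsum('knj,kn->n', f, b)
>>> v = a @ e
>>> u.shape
(3, 23)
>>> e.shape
(31, 3)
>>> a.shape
(3, 31, 3, 31)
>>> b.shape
(3, 23)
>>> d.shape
(7, 7)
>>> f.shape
(3, 23, 7)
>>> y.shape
(7, 23)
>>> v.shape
(3, 31, 3, 3)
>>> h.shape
(23,)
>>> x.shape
(23, 7)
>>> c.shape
(3, 23, 7)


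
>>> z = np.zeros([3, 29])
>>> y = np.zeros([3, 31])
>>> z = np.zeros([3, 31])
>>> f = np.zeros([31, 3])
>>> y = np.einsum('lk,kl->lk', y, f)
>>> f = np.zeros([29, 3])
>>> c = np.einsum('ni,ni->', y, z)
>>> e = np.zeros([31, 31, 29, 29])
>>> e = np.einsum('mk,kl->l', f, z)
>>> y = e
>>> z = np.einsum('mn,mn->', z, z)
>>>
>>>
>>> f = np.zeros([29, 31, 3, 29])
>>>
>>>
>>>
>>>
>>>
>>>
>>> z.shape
()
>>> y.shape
(31,)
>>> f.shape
(29, 31, 3, 29)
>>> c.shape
()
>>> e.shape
(31,)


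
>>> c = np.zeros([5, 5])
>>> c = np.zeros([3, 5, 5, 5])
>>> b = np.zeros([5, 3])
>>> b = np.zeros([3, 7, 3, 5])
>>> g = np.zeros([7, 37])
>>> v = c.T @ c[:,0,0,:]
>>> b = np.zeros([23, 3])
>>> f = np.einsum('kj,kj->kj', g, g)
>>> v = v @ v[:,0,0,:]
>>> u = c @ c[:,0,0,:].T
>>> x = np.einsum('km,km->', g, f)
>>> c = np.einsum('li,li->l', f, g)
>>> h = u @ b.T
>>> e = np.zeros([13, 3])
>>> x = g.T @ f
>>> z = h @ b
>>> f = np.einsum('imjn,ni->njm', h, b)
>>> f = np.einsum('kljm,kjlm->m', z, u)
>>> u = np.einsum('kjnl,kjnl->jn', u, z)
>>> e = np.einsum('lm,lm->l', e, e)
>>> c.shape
(7,)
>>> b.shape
(23, 3)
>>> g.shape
(7, 37)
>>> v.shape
(5, 5, 5, 5)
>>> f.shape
(3,)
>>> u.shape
(5, 5)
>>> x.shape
(37, 37)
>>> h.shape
(3, 5, 5, 23)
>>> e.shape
(13,)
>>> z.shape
(3, 5, 5, 3)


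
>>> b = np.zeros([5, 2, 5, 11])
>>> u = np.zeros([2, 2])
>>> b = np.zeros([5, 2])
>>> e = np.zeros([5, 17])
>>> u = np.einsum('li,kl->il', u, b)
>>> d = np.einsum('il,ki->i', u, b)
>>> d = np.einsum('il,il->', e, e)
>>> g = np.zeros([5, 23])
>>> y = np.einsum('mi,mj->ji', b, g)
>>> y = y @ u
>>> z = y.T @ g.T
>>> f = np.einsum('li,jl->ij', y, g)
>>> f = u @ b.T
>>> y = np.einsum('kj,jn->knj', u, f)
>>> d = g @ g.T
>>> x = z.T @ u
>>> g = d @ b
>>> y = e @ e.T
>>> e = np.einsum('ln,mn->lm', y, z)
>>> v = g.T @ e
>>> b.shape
(5, 2)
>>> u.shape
(2, 2)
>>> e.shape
(5, 2)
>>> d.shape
(5, 5)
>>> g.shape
(5, 2)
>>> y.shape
(5, 5)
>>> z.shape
(2, 5)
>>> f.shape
(2, 5)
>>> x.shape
(5, 2)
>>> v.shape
(2, 2)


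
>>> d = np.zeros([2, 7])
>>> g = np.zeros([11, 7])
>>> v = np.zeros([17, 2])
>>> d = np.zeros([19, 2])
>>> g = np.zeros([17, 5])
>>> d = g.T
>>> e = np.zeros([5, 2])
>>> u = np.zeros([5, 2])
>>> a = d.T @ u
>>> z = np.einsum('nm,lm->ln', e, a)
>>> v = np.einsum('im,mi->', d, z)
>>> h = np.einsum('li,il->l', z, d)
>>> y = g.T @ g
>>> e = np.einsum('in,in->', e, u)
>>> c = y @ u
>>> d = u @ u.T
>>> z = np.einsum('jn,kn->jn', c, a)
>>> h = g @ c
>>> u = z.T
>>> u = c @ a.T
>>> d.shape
(5, 5)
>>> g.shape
(17, 5)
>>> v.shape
()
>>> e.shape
()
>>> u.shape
(5, 17)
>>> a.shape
(17, 2)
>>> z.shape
(5, 2)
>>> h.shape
(17, 2)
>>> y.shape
(5, 5)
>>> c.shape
(5, 2)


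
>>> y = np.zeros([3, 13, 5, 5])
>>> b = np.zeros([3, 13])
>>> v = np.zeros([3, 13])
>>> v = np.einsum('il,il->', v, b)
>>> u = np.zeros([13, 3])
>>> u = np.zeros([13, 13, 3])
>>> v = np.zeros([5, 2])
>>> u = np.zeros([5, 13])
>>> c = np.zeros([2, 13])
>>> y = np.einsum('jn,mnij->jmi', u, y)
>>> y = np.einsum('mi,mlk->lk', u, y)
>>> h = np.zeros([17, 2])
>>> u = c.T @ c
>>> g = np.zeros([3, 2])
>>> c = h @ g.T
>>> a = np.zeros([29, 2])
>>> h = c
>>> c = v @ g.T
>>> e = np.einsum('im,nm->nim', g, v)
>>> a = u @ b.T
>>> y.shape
(3, 5)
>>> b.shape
(3, 13)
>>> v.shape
(5, 2)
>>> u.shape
(13, 13)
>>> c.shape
(5, 3)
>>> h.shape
(17, 3)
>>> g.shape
(3, 2)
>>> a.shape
(13, 3)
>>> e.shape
(5, 3, 2)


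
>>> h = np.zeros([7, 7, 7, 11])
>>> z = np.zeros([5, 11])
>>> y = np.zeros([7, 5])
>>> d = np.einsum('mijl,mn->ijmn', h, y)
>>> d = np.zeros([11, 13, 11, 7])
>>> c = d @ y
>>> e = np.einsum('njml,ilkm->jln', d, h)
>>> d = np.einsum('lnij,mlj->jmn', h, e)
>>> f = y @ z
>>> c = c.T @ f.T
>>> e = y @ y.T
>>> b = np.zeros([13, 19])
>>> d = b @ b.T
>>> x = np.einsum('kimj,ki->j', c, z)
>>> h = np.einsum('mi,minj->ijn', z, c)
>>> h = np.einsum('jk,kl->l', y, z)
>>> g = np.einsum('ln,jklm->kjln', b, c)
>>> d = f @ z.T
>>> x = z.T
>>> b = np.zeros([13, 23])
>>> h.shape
(11,)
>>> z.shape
(5, 11)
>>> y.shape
(7, 5)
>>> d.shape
(7, 5)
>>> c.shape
(5, 11, 13, 7)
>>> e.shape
(7, 7)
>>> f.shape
(7, 11)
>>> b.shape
(13, 23)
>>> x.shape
(11, 5)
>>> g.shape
(11, 5, 13, 19)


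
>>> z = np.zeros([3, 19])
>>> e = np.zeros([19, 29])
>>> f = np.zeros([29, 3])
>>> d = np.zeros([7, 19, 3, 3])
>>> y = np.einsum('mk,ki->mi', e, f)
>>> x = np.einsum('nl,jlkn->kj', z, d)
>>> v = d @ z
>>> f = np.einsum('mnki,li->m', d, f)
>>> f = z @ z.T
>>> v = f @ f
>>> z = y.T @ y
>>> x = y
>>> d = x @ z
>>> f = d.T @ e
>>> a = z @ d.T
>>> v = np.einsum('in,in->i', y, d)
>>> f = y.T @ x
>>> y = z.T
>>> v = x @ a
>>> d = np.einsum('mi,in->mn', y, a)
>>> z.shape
(3, 3)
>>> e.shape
(19, 29)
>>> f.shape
(3, 3)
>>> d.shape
(3, 19)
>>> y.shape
(3, 3)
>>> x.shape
(19, 3)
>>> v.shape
(19, 19)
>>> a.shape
(3, 19)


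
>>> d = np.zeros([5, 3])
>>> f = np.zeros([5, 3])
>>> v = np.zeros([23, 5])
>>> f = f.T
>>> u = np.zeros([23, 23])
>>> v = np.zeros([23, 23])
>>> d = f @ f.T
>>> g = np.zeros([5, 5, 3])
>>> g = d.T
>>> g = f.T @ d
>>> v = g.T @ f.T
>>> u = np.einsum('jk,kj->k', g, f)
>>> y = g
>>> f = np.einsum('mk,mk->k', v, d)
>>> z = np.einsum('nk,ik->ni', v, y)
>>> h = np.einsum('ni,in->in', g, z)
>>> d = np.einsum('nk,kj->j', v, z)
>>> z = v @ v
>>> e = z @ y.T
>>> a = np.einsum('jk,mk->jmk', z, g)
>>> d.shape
(5,)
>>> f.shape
(3,)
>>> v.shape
(3, 3)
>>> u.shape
(3,)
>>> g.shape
(5, 3)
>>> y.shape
(5, 3)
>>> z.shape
(3, 3)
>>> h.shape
(3, 5)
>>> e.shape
(3, 5)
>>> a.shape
(3, 5, 3)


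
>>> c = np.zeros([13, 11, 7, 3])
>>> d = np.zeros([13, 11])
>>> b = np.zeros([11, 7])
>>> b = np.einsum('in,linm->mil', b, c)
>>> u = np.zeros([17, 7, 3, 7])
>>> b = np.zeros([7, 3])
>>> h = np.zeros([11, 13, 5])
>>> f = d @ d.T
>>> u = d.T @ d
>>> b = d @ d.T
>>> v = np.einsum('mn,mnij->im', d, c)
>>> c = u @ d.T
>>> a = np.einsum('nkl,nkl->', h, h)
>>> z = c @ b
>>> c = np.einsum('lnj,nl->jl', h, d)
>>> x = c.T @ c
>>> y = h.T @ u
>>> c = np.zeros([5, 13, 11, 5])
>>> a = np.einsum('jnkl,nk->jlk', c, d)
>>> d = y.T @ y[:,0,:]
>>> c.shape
(5, 13, 11, 5)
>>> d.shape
(11, 13, 11)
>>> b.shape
(13, 13)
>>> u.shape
(11, 11)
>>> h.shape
(11, 13, 5)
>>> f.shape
(13, 13)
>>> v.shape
(7, 13)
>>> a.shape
(5, 5, 11)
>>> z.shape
(11, 13)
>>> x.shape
(11, 11)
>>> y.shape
(5, 13, 11)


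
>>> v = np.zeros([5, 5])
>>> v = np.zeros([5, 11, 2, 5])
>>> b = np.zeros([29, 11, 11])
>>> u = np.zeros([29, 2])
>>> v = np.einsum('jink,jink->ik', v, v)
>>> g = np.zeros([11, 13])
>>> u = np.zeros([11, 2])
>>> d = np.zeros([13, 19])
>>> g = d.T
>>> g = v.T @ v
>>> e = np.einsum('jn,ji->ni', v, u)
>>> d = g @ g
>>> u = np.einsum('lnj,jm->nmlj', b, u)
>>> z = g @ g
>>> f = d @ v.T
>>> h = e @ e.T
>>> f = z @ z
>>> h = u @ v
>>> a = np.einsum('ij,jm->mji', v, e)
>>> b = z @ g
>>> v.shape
(11, 5)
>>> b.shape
(5, 5)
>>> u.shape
(11, 2, 29, 11)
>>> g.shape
(5, 5)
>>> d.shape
(5, 5)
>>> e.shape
(5, 2)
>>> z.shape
(5, 5)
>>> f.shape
(5, 5)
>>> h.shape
(11, 2, 29, 5)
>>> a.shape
(2, 5, 11)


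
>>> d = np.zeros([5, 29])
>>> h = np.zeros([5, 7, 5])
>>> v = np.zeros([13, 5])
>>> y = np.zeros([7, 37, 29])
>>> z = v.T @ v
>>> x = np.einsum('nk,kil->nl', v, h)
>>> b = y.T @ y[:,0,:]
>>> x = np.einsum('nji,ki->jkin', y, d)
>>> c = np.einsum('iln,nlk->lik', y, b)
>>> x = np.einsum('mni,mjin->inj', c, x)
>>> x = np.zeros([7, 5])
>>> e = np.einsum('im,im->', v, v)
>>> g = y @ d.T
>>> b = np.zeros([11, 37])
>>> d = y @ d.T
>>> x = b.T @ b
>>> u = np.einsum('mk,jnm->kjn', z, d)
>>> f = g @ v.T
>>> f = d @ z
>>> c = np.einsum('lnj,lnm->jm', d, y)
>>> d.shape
(7, 37, 5)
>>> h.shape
(5, 7, 5)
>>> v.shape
(13, 5)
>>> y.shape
(7, 37, 29)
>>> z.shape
(5, 5)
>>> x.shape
(37, 37)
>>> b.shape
(11, 37)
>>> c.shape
(5, 29)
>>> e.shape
()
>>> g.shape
(7, 37, 5)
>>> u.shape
(5, 7, 37)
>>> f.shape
(7, 37, 5)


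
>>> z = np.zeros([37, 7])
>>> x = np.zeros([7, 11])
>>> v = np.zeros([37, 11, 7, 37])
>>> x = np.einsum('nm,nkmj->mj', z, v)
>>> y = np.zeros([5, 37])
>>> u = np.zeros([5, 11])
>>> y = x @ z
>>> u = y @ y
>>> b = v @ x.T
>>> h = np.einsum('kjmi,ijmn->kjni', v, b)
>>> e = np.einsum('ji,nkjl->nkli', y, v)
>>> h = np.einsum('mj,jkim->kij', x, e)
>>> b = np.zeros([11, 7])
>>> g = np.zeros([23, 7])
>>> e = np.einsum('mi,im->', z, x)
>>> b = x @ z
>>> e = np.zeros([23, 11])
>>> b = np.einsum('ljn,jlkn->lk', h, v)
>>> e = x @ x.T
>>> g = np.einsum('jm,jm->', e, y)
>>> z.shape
(37, 7)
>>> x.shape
(7, 37)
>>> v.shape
(37, 11, 7, 37)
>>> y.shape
(7, 7)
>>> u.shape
(7, 7)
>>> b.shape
(11, 7)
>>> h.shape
(11, 37, 37)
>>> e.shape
(7, 7)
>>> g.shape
()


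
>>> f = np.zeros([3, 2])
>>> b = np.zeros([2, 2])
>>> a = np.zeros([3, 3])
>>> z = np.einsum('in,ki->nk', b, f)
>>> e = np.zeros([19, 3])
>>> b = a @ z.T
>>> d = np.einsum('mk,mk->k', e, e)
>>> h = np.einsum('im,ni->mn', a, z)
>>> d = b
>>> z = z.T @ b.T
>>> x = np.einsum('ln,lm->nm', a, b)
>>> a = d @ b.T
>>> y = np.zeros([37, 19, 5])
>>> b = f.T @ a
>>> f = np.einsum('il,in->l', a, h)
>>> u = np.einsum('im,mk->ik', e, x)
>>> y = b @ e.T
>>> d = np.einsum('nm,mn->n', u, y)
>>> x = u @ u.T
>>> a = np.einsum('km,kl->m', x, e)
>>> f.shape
(3,)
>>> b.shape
(2, 3)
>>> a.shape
(19,)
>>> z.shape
(3, 3)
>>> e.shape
(19, 3)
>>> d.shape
(19,)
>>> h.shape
(3, 2)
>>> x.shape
(19, 19)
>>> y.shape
(2, 19)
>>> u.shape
(19, 2)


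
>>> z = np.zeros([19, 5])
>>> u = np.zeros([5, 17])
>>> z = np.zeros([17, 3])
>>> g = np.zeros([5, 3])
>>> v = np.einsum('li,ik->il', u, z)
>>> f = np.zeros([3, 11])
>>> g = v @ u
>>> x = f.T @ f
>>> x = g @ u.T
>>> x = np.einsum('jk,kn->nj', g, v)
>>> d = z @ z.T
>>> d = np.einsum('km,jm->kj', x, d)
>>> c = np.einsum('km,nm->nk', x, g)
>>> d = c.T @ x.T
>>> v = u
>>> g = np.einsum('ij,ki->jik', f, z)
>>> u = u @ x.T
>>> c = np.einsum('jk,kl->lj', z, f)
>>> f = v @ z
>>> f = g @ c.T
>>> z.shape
(17, 3)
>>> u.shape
(5, 5)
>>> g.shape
(11, 3, 17)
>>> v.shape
(5, 17)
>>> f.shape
(11, 3, 11)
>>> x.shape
(5, 17)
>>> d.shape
(5, 5)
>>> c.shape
(11, 17)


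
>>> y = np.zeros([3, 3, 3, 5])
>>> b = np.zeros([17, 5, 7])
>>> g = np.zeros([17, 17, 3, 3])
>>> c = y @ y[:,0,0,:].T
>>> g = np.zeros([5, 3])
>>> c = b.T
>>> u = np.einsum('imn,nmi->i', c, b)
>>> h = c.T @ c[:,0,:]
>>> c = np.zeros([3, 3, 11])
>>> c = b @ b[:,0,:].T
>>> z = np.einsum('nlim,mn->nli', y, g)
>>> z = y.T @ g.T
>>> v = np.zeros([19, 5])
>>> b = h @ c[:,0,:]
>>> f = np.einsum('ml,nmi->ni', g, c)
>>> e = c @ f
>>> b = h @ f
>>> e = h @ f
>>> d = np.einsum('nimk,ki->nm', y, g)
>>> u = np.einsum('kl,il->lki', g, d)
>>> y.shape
(3, 3, 3, 5)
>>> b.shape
(17, 5, 17)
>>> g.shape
(5, 3)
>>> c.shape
(17, 5, 17)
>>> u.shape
(3, 5, 3)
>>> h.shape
(17, 5, 17)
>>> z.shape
(5, 3, 3, 5)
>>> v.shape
(19, 5)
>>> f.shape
(17, 17)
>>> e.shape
(17, 5, 17)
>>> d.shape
(3, 3)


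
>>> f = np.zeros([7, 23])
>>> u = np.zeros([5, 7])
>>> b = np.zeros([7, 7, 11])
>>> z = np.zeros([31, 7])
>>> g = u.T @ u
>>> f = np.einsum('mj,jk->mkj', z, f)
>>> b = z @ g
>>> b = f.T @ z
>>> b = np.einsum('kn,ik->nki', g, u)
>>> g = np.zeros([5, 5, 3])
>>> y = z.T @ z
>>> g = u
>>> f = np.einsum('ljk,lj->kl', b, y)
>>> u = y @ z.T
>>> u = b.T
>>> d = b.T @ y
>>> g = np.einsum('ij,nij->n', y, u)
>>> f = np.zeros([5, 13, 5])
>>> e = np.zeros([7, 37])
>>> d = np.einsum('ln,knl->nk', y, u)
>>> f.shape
(5, 13, 5)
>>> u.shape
(5, 7, 7)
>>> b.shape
(7, 7, 5)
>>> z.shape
(31, 7)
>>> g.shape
(5,)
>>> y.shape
(7, 7)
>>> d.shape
(7, 5)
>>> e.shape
(7, 37)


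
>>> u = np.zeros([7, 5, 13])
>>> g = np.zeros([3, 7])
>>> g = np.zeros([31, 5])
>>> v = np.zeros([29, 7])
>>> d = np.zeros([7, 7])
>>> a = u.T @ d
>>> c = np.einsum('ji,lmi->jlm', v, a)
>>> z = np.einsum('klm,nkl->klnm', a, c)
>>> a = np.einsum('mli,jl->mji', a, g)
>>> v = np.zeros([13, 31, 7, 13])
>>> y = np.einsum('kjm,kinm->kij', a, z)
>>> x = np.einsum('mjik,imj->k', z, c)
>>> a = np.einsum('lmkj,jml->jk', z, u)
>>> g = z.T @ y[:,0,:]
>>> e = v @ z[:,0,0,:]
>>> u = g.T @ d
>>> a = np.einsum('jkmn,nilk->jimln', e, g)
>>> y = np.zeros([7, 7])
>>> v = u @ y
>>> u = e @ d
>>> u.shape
(13, 31, 7, 7)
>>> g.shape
(7, 29, 5, 31)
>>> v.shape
(31, 5, 29, 7)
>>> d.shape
(7, 7)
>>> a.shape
(13, 29, 7, 5, 7)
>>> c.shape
(29, 13, 5)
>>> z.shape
(13, 5, 29, 7)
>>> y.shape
(7, 7)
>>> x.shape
(7,)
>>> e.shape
(13, 31, 7, 7)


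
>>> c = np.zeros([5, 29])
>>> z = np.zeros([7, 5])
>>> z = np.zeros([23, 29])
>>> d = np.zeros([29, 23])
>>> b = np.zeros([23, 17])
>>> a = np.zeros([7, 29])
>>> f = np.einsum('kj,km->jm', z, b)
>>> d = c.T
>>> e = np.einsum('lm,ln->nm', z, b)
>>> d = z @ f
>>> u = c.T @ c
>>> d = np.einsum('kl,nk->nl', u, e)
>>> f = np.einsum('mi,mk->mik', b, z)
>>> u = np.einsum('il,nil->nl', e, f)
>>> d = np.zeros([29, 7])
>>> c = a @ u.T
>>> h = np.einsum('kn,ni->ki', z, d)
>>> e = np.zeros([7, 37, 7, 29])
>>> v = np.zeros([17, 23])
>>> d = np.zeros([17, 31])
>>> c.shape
(7, 23)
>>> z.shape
(23, 29)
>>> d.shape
(17, 31)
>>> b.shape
(23, 17)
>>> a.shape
(7, 29)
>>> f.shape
(23, 17, 29)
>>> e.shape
(7, 37, 7, 29)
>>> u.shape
(23, 29)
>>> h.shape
(23, 7)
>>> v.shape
(17, 23)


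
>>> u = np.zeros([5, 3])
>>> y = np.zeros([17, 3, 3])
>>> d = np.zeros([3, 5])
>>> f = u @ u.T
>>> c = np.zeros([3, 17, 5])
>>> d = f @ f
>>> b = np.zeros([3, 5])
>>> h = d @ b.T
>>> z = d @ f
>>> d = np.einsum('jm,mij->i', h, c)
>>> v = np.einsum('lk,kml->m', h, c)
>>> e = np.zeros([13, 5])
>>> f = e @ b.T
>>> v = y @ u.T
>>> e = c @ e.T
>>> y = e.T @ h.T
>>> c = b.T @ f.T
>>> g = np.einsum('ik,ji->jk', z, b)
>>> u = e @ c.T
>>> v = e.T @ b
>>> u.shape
(3, 17, 5)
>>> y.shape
(13, 17, 5)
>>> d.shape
(17,)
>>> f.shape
(13, 3)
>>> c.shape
(5, 13)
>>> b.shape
(3, 5)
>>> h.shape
(5, 3)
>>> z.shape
(5, 5)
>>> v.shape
(13, 17, 5)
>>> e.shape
(3, 17, 13)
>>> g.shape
(3, 5)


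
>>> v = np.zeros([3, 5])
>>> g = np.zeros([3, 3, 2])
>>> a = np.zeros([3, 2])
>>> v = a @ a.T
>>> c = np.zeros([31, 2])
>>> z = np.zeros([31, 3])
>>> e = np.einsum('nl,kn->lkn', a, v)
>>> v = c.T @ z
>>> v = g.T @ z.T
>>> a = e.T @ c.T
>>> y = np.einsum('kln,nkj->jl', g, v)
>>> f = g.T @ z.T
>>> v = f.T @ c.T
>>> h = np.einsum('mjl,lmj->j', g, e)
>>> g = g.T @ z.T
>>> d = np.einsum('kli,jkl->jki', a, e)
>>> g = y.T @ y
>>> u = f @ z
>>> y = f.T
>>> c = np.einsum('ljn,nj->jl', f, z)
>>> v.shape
(31, 3, 31)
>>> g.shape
(3, 3)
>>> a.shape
(3, 3, 31)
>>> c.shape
(3, 2)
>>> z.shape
(31, 3)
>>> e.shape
(2, 3, 3)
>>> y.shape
(31, 3, 2)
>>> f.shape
(2, 3, 31)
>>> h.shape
(3,)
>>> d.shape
(2, 3, 31)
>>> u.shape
(2, 3, 3)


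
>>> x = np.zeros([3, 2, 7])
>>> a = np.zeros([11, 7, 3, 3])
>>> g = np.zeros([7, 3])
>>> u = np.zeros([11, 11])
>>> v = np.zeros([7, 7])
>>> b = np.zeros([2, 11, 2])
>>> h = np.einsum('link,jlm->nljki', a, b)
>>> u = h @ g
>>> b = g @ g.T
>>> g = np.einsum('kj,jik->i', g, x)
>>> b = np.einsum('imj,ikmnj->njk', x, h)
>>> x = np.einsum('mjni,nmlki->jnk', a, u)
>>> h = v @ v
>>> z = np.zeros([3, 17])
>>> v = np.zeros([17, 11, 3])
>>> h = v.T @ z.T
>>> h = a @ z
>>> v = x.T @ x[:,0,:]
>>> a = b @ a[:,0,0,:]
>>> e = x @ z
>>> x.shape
(7, 3, 3)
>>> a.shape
(3, 7, 3)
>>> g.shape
(2,)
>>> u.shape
(3, 11, 2, 3, 3)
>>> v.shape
(3, 3, 3)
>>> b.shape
(3, 7, 11)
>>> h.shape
(11, 7, 3, 17)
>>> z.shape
(3, 17)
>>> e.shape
(7, 3, 17)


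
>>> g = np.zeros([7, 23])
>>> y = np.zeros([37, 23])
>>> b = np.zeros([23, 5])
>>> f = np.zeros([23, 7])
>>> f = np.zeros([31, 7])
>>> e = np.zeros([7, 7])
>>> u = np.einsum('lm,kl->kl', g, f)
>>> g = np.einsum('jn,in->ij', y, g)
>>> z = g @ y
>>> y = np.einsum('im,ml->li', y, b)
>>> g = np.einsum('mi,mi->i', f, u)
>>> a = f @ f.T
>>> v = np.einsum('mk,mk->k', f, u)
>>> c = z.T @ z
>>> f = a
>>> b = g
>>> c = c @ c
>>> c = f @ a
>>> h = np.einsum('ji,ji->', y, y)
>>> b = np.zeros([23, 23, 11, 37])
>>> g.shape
(7,)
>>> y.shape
(5, 37)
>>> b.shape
(23, 23, 11, 37)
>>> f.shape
(31, 31)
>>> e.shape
(7, 7)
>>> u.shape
(31, 7)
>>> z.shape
(7, 23)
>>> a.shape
(31, 31)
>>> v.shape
(7,)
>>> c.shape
(31, 31)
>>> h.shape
()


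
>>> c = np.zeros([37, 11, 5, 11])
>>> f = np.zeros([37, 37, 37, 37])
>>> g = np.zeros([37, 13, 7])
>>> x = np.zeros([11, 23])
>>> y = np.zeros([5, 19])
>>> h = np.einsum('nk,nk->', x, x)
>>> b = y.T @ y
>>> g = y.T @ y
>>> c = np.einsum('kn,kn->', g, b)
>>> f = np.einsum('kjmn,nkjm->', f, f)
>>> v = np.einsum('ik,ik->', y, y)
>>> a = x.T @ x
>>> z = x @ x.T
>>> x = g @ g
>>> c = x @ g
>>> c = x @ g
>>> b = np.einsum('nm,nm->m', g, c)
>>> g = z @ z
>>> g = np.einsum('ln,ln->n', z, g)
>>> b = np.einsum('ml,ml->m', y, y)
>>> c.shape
(19, 19)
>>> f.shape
()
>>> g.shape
(11,)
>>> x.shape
(19, 19)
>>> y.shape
(5, 19)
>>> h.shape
()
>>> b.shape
(5,)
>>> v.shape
()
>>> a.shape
(23, 23)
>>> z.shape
(11, 11)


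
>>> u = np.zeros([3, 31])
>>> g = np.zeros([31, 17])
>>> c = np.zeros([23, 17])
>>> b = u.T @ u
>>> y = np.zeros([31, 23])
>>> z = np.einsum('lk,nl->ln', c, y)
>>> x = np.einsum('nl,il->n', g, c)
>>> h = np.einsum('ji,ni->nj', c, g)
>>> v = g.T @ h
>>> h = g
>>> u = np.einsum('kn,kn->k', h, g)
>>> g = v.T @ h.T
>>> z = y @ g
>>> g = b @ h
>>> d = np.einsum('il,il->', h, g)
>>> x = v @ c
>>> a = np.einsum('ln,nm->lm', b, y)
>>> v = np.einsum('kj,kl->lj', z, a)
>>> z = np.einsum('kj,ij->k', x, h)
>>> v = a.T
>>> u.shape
(31,)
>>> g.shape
(31, 17)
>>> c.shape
(23, 17)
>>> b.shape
(31, 31)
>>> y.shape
(31, 23)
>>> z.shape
(17,)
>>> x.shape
(17, 17)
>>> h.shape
(31, 17)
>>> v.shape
(23, 31)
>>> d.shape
()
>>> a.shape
(31, 23)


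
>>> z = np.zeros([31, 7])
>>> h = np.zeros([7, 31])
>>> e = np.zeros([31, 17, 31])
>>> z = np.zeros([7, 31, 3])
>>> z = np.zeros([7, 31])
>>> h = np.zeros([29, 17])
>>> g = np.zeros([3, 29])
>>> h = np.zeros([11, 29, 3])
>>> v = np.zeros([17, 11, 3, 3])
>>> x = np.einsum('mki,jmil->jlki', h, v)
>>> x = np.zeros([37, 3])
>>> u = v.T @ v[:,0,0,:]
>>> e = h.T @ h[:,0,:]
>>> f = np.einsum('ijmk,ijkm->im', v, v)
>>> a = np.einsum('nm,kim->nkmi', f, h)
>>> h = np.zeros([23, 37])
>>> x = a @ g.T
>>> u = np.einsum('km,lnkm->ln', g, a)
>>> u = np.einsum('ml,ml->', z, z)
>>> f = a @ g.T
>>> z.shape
(7, 31)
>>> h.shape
(23, 37)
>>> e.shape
(3, 29, 3)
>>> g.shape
(3, 29)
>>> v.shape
(17, 11, 3, 3)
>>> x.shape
(17, 11, 3, 3)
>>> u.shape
()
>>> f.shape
(17, 11, 3, 3)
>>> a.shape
(17, 11, 3, 29)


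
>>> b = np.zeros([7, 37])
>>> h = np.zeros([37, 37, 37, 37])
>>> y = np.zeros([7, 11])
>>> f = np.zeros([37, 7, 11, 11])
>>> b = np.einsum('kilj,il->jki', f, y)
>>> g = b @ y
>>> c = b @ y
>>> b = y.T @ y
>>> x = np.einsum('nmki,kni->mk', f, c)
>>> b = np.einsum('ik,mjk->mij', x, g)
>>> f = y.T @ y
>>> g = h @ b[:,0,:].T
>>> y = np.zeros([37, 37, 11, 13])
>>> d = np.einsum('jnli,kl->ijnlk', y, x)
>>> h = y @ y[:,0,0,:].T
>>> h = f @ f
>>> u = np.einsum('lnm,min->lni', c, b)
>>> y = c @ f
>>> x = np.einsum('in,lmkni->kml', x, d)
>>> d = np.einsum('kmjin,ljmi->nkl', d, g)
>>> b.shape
(11, 7, 37)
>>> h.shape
(11, 11)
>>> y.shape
(11, 37, 11)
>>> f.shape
(11, 11)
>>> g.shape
(37, 37, 37, 11)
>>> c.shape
(11, 37, 11)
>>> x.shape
(37, 37, 13)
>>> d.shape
(7, 13, 37)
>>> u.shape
(11, 37, 7)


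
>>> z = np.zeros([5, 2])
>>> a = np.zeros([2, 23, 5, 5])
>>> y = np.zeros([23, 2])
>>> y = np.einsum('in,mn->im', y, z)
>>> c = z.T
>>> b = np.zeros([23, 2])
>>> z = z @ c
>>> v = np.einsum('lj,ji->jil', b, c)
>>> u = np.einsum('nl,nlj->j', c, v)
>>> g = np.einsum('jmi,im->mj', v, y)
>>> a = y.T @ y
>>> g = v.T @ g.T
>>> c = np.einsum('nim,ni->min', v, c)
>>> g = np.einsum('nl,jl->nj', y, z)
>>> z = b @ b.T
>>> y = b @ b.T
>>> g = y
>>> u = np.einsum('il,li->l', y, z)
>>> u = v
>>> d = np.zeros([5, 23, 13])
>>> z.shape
(23, 23)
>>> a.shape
(5, 5)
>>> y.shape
(23, 23)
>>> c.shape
(23, 5, 2)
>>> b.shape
(23, 2)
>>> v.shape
(2, 5, 23)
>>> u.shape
(2, 5, 23)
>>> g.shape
(23, 23)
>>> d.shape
(5, 23, 13)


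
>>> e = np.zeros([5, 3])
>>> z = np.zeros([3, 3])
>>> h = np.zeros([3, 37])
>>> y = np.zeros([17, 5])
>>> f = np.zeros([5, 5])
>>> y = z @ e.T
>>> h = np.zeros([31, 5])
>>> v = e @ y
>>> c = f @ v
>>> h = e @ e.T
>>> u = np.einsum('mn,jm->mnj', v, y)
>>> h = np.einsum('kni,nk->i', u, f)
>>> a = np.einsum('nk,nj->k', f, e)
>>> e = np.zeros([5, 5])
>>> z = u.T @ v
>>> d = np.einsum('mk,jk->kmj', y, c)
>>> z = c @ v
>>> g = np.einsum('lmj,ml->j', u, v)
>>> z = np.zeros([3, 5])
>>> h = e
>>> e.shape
(5, 5)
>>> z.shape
(3, 5)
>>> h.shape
(5, 5)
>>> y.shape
(3, 5)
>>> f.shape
(5, 5)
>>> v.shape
(5, 5)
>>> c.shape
(5, 5)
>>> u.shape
(5, 5, 3)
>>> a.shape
(5,)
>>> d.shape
(5, 3, 5)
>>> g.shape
(3,)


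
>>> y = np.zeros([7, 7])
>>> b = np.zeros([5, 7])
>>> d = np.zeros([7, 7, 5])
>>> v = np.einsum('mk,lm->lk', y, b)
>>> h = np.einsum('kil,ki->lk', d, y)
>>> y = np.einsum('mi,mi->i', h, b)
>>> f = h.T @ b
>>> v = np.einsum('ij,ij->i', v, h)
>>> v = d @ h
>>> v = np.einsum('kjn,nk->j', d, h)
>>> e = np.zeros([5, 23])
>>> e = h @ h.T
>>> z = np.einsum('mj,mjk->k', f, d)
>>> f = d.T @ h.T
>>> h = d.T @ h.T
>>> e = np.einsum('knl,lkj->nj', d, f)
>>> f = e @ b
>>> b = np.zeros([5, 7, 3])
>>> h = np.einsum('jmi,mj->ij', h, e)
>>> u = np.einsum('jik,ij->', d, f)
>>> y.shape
(7,)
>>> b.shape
(5, 7, 3)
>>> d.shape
(7, 7, 5)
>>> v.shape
(7,)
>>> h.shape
(5, 5)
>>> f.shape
(7, 7)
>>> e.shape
(7, 5)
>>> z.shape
(5,)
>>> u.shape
()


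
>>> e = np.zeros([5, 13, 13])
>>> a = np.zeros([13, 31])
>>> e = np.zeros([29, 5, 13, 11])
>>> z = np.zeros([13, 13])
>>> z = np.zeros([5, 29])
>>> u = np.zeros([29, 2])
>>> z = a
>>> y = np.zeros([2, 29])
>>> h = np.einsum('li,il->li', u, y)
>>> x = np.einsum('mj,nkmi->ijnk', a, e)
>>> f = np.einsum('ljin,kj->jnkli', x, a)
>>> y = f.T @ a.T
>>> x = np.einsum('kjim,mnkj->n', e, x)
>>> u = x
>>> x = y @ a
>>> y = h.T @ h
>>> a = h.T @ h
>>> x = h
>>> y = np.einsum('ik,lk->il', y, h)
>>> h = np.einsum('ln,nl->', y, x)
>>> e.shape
(29, 5, 13, 11)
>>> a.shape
(2, 2)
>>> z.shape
(13, 31)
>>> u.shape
(31,)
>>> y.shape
(2, 29)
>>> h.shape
()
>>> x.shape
(29, 2)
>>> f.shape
(31, 5, 13, 11, 29)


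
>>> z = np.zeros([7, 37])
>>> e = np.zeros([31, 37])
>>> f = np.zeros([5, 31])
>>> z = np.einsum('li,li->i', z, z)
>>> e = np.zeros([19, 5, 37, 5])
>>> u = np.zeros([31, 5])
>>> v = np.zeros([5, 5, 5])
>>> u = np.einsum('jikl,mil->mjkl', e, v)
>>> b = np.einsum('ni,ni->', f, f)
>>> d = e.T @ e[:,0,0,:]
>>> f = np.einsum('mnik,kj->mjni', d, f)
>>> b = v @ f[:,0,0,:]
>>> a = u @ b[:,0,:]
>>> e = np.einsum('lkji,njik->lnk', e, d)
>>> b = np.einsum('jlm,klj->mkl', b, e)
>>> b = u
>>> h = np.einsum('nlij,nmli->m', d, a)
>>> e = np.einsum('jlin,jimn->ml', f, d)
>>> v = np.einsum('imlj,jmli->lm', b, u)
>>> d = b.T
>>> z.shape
(37,)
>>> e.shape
(5, 31)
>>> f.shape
(5, 31, 37, 5)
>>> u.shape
(5, 19, 37, 5)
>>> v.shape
(37, 19)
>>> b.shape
(5, 19, 37, 5)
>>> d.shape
(5, 37, 19, 5)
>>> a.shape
(5, 19, 37, 5)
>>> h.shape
(19,)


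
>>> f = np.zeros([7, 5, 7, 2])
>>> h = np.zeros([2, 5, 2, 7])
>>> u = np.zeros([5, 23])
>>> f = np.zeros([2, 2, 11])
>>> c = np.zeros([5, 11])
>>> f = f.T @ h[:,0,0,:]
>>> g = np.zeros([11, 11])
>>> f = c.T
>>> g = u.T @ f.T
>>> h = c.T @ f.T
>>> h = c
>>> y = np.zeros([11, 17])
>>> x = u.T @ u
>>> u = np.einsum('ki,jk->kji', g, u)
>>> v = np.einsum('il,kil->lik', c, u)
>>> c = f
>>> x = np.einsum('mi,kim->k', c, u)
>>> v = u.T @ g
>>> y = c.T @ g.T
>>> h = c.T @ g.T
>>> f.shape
(11, 5)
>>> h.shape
(5, 23)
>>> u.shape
(23, 5, 11)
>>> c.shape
(11, 5)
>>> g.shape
(23, 11)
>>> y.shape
(5, 23)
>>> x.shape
(23,)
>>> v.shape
(11, 5, 11)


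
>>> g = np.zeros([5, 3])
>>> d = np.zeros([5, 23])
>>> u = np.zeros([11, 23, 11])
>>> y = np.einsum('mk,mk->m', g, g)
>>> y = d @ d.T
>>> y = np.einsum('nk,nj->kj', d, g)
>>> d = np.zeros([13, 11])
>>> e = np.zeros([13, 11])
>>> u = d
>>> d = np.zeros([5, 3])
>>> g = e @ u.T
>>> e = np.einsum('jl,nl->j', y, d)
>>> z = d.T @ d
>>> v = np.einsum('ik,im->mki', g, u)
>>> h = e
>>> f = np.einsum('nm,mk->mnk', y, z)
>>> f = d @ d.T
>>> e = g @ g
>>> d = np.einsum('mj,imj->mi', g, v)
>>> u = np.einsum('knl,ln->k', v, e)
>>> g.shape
(13, 13)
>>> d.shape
(13, 11)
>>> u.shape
(11,)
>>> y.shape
(23, 3)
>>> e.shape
(13, 13)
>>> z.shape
(3, 3)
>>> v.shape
(11, 13, 13)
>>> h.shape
(23,)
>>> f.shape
(5, 5)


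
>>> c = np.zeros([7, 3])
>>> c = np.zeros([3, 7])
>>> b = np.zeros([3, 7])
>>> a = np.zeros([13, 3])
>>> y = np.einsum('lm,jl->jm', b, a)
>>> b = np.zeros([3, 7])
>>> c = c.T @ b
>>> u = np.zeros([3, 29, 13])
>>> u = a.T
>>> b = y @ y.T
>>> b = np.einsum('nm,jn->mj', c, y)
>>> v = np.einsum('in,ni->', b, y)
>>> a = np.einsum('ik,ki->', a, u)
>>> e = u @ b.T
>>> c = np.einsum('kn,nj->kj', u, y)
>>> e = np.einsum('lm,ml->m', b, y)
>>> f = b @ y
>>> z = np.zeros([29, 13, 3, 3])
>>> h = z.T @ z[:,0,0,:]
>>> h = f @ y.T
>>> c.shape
(3, 7)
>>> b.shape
(7, 13)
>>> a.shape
()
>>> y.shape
(13, 7)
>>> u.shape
(3, 13)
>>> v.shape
()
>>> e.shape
(13,)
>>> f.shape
(7, 7)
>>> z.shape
(29, 13, 3, 3)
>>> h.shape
(7, 13)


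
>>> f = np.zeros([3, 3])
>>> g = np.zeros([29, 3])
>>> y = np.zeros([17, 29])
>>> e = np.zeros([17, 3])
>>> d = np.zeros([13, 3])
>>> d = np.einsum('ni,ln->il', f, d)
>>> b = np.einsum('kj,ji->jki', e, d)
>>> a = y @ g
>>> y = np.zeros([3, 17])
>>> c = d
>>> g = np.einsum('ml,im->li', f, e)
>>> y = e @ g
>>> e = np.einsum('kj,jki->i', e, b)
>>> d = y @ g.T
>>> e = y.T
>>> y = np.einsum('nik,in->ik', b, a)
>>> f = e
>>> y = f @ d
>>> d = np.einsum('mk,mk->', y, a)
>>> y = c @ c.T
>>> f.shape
(17, 17)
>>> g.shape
(3, 17)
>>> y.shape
(3, 3)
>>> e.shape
(17, 17)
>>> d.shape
()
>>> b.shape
(3, 17, 13)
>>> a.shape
(17, 3)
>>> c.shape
(3, 13)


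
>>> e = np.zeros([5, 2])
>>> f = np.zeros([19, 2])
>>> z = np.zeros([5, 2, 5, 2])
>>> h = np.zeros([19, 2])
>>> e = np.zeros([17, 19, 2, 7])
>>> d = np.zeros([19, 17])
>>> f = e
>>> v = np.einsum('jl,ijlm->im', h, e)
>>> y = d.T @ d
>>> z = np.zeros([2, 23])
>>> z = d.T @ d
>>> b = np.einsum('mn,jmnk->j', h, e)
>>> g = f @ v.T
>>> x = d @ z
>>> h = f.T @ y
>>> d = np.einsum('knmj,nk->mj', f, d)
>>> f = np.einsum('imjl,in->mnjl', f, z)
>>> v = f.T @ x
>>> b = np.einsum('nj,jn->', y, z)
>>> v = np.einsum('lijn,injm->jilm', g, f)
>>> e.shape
(17, 19, 2, 7)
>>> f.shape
(19, 17, 2, 7)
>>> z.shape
(17, 17)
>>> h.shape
(7, 2, 19, 17)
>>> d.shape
(2, 7)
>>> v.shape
(2, 19, 17, 7)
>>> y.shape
(17, 17)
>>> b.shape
()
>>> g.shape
(17, 19, 2, 17)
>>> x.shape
(19, 17)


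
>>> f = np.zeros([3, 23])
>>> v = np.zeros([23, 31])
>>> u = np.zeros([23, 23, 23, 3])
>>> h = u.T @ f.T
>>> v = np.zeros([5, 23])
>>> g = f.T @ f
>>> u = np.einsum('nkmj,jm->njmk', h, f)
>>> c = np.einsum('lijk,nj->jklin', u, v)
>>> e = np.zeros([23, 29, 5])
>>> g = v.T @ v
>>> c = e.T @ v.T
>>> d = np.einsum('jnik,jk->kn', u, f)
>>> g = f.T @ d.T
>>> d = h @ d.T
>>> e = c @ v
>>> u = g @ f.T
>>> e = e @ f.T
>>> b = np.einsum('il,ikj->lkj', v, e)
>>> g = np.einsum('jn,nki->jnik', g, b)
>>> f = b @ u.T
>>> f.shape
(23, 29, 23)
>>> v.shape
(5, 23)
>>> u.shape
(23, 3)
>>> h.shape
(3, 23, 23, 3)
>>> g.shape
(23, 23, 3, 29)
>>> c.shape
(5, 29, 5)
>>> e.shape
(5, 29, 3)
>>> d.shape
(3, 23, 23, 23)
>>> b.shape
(23, 29, 3)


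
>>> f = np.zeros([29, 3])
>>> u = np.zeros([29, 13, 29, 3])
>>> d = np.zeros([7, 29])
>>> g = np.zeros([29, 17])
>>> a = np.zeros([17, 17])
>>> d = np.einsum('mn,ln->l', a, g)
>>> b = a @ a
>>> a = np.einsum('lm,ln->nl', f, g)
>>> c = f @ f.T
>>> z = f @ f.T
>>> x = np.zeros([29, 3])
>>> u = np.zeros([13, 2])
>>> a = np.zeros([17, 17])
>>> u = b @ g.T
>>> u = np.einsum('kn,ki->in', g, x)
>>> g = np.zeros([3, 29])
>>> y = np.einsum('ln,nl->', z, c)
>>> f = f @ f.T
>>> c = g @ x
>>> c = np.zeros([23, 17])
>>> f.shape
(29, 29)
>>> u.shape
(3, 17)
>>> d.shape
(29,)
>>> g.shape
(3, 29)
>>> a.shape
(17, 17)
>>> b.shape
(17, 17)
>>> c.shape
(23, 17)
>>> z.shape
(29, 29)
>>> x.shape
(29, 3)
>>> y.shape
()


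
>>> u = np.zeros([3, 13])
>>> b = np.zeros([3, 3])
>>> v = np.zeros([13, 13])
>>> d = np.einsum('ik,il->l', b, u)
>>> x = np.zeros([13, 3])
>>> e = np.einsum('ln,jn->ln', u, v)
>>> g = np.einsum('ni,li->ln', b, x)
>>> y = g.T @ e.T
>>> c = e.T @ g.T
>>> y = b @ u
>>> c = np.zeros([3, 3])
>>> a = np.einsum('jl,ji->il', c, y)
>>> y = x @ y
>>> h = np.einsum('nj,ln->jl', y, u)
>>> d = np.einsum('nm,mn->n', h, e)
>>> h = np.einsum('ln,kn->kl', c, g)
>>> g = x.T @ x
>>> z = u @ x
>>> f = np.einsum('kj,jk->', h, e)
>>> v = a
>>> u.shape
(3, 13)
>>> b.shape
(3, 3)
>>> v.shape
(13, 3)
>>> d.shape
(13,)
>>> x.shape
(13, 3)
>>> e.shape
(3, 13)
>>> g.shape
(3, 3)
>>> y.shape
(13, 13)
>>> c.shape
(3, 3)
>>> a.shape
(13, 3)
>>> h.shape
(13, 3)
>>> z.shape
(3, 3)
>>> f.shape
()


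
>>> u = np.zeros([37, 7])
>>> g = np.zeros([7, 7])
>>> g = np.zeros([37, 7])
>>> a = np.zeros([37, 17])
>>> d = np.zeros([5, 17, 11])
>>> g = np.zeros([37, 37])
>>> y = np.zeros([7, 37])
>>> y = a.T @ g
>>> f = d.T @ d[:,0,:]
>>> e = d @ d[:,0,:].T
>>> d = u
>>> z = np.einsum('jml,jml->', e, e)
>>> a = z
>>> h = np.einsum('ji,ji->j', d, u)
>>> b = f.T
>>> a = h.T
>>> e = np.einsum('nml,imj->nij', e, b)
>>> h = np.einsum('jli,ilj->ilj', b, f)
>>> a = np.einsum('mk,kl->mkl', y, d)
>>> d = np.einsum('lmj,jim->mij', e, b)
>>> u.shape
(37, 7)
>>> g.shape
(37, 37)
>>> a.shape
(17, 37, 7)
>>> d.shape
(11, 17, 11)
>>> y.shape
(17, 37)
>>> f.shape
(11, 17, 11)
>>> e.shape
(5, 11, 11)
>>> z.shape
()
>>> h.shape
(11, 17, 11)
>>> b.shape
(11, 17, 11)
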